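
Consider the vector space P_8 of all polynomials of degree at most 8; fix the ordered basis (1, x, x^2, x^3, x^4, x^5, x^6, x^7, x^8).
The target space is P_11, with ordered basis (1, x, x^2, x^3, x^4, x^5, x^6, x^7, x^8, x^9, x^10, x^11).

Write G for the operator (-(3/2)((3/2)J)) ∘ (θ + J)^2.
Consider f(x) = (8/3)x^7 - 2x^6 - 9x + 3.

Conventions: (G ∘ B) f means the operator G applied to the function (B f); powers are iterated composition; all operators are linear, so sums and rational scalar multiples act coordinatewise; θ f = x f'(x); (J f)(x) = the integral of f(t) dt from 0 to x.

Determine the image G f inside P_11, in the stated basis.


the image equals g(x) = -(1/120)x^10 - (139/112)x^9 - (3999/112)x^8 + (162/7)x^7 + (27/32)x^4 + 9x^3 + (27/4)x^2

θ f = (56/3)x^7 - 12x^6 - 9x
J f = (1/3)x^8 - (2/7)x^7 - (9/2)x^2 + 3x
(θ + J) f = (1/3)x^8 + (386/21)x^7 - 12x^6 - (9/2)x^2 - 6x
θ (θ + J) f = (8/3)x^8 + (386/3)x^7 - 72x^6 - 9x^2 - 6x
J (θ + J) f = (1/27)x^9 + (193/84)x^8 - (12/7)x^7 - (3/2)x^3 - 3x^2
(θ + J) (θ + J) f = (1/27)x^9 + (139/28)x^8 + (2666/21)x^7 - 72x^6 - (3/2)x^3 - 12x^2 - 6x
J (θ + J)^2 f = (1/270)x^10 + (139/252)x^9 + (1333/84)x^8 - (72/7)x^7 - (3/8)x^4 - 4x^3 - 3x^2
((3/2)J) (θ + J)^2 f = (1/180)x^10 + (139/168)x^9 + (1333/56)x^8 - (108/7)x^7 - (9/16)x^4 - 6x^3 - (9/2)x^2
(-(3/2)((3/2)J)) (θ + J)^2 f = -(1/120)x^10 - (139/112)x^9 - (3999/112)x^8 + (162/7)x^7 + (27/32)x^4 + 9x^3 + (27/4)x^2


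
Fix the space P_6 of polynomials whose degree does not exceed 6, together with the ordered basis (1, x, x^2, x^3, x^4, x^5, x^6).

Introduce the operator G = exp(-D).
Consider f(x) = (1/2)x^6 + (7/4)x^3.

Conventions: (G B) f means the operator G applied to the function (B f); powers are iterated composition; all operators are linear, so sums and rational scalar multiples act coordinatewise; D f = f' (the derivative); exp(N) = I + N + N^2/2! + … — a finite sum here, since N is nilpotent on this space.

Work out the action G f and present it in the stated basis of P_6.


order-1 term: -3x^5 - (21/4)x^2
order-2 term: (15/2)x^4 + (21/4)x
order-3 term: -10x^3 - 7/4
order-4 term: (15/2)x^2
order-5 term: -3x
order-6 term: 1/2
the series for exp(-D) f terminates at order 6
exp(-D) f = (1/2)x^6 - 3x^5 + (15/2)x^4 - (33/4)x^3 + (9/4)x^2 + (9/4)x - 5/4

g(x) = (1/2)x^6 - 3x^5 + (15/2)x^4 - (33/4)x^3 + (9/4)x^2 + (9/4)x - 5/4


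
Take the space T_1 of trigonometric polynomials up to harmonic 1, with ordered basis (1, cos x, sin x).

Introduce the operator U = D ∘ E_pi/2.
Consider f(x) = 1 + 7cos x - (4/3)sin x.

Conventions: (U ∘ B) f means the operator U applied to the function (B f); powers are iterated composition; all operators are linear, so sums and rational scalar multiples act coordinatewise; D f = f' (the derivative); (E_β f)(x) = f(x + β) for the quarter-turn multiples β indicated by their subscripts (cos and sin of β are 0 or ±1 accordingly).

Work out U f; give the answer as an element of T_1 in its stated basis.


E_pi/2 f = 1 - (4/3)cos x - 7sin x
D E_pi/2 f = -7cos x + (4/3)sin x

the result is g(x) = -7cos x + (4/3)sin x


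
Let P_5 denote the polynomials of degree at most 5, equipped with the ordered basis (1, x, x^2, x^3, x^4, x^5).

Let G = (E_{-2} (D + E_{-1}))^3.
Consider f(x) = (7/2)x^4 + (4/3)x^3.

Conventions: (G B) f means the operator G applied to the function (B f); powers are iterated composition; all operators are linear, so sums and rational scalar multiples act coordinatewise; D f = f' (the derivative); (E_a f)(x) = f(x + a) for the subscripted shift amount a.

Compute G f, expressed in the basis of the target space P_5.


D f = 14x^3 + 4x^2
E_{-1} f = (7/2)x^4 - (38/3)x^3 + 17x^2 - 10x + 13/6
(D + E_{-1}) f = (7/2)x^4 + (4/3)x^3 + 21x^2 - 10x + 13/6
E_{-2} (D + E_{-1}) f = (7/2)x^4 - (80/3)x^3 + 97x^2 - 190x + 303/2
D (E_{-2} (D + E_{-1})) f = 14x^3 - 80x^2 + 194x - 190
E_{-1} (E_{-2} (D + E_{-1})) f = (7/2)x^4 - (122/3)x^3 + 198x^2 - 478x + 1406/3
(D + E_{-1}) (E_{-2} (D + E_{-1})) f = (7/2)x^4 - (80/3)x^3 + 118x^2 - 284x + 836/3
E_{-2} (D + E_{-1}) (E_{-2} (D + E_{-1})) f = (7/2)x^4 - (164/3)x^3 + 362x^2 - 1188x + 1588
D (E_{-2} (D + E_{-1})) (E_{-2} (D + E_{-1})) f = 14x^3 - 164x^2 + 724x - 1188
E_{-1} (E_{-2} (D + E_{-1})) (E_{-2} (D + E_{-1})) f = (7/2)x^4 - (206/3)x^3 + 547x^2 - 2090x + 19177/6
(D + E_{-1}) (E_{-2} (D + E_{-1})) (E_{-2} (D + E_{-1})) f = (7/2)x^4 - (164/3)x^3 + 383x^2 - 1366x + 12049/6
E_{-2} (D + E_{-1}) (E_{-2} (D + E_{-1})) (E_{-2} (D + E_{-1})) f = (7/2)x^4 - (248/3)x^3 + 795x^2 - 3666x + 13531/2

g(x) = (7/2)x^4 - (248/3)x^3 + 795x^2 - 3666x + 13531/2


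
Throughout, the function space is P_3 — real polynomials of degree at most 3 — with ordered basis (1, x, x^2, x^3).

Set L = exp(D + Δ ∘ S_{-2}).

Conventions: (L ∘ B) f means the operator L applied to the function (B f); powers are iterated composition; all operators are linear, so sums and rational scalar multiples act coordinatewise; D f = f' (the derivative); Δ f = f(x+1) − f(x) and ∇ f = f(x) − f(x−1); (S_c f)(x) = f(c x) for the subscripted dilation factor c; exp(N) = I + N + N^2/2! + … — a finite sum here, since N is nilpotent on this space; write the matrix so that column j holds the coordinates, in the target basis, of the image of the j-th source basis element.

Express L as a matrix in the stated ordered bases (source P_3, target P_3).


the matrix is [[1, -1, -1, -3]; [0, 1, 10, -129]; [0, 0, 1, -21]; [0, 0, 0, 1]] (rows listed top to bottom)

image of 1: 1
image of x: x - 1
image of x^2: x^2 + 10x - 1
image of x^3: x^3 - 21x^2 - 129x - 3
each image's coordinates form column j of the matrix


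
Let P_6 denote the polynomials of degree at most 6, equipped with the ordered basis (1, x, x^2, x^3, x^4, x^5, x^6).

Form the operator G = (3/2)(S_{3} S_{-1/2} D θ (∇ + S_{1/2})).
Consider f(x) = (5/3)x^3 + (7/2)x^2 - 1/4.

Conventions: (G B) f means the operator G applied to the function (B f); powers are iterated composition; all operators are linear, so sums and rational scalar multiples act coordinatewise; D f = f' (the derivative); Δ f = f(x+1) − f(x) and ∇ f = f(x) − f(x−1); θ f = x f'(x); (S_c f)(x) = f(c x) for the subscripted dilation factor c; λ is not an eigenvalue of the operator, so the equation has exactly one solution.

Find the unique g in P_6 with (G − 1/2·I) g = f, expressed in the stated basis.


the image equals g(x) = -(10/3)x^3 - (517/16)x^2 + (10413/32)x + 20783/64

write g with unknown coordinates in the stated basis and equate coefficients in (G − 1/2·I) g = f
solving from the highest basis element down gives g = -(10/3)x^3 - (517/16)x^2 + (10413/32)x + 20783/64
check: G g = -(405/32)x^2 + (10413/64)x + 20751/128
so G g − 1/2·g = (5/3)x^3 + (7/2)x^2 - 1/4 = f ✓


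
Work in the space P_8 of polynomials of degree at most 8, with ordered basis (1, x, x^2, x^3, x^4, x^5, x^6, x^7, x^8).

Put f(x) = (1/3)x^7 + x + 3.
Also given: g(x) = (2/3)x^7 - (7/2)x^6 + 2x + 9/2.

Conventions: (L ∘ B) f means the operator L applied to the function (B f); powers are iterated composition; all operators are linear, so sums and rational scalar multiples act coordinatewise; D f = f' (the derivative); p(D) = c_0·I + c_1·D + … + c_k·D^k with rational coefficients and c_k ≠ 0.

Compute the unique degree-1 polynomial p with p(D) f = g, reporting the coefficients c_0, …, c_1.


D^0 f = (1/3)x^7 + x + 3
D^1 f = (7/3)x^6 + 1
matching coefficients of g against c_0 f + c_1 Df + … from the top degree down determines the c_i
solution: c_0 = 2, c_1 = -3/2

c_0 = 2, c_1 = -3/2


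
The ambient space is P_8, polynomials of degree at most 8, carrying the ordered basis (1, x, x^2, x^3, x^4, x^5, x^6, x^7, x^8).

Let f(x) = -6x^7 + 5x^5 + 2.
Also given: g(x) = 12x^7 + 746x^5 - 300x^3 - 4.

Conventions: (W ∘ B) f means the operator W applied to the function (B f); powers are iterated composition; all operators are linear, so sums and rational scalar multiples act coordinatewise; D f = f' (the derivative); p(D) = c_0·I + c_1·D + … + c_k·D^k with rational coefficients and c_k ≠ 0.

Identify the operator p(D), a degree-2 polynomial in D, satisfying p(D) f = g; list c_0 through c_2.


D^0 f = -6x^7 + 5x^5 + 2
D^1 f = -42x^6 + 25x^4
D^2 f = -252x^5 + 100x^3
matching coefficients of g against c_0 f + c_1 Df + … from the top degree down determines the c_i
solution: c_0 = -2, c_1 = 0, c_2 = -3

p(D) = -2·I − 3·D^2, i.e. c_0 = -2, c_1 = 0, c_2 = -3


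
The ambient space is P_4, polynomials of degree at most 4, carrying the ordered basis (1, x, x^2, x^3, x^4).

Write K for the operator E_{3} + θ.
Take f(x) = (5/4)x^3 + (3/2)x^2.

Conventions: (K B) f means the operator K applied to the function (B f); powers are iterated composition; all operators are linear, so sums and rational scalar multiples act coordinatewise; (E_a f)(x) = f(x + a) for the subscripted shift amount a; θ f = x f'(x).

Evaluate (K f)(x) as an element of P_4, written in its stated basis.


E_{3} f = (5/4)x^3 + (51/4)x^2 + (171/4)x + 189/4
θ f = (15/4)x^3 + 3x^2
(E_{3} + θ) f = 5x^3 + (63/4)x^2 + (171/4)x + 189/4

the result is g(x) = 5x^3 + (63/4)x^2 + (171/4)x + 189/4


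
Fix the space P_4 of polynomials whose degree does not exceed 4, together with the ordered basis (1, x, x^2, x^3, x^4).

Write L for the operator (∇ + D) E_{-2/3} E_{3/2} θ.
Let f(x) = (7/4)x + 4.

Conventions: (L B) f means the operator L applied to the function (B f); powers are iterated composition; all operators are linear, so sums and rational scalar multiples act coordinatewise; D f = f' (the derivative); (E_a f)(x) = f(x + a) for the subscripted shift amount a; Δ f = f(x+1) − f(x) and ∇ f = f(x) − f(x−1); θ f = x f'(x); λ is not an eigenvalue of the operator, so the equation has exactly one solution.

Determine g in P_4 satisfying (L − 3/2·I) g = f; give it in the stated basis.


the result is g(x) = -(7/6)x - 38/9

write g with unknown coordinates in the stated basis and equate coefficients in (L − 3/2·I) g = f
solving from the highest basis element down gives g = -(7/6)x - 38/9
check: L g = -7/3
so L g − 3/2·g = (7/4)x + 4 = f ✓


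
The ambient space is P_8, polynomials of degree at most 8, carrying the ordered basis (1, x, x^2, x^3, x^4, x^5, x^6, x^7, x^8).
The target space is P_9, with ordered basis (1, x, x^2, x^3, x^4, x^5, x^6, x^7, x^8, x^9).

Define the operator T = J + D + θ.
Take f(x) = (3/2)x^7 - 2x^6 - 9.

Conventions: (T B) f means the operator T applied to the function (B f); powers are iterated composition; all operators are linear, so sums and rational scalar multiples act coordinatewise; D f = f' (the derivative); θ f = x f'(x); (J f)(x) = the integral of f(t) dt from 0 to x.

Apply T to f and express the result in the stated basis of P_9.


the result is g(x) = (3/16)x^8 + (143/14)x^7 - (3/2)x^6 - 12x^5 - 9x

J f = (3/16)x^8 - (2/7)x^7 - 9x
D f = (21/2)x^6 - 12x^5
θ f = (21/2)x^7 - 12x^6
(J + D + θ) f = (3/16)x^8 + (143/14)x^7 - (3/2)x^6 - 12x^5 - 9x


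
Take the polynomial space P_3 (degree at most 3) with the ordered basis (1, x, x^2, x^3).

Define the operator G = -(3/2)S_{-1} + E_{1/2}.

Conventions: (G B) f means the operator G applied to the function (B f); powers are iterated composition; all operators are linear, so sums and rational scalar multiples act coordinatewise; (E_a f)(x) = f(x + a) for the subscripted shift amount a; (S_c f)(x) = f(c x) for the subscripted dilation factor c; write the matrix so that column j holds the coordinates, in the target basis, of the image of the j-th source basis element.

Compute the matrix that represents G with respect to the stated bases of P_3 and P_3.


the matrix is [[-1/2, 1/2, 1/4, 1/8]; [0, 5/2, 1, 3/4]; [0, 0, -1/2, 3/2]; [0, 0, 0, 5/2]] (rows listed top to bottom)

image of 1: -1/2
image of x: (5/2)x + 1/2
image of x^2: -(1/2)x^2 + x + 1/4
image of x^3: (5/2)x^3 + (3/2)x^2 + (3/4)x + 1/8
each image's coordinates form column j of the matrix


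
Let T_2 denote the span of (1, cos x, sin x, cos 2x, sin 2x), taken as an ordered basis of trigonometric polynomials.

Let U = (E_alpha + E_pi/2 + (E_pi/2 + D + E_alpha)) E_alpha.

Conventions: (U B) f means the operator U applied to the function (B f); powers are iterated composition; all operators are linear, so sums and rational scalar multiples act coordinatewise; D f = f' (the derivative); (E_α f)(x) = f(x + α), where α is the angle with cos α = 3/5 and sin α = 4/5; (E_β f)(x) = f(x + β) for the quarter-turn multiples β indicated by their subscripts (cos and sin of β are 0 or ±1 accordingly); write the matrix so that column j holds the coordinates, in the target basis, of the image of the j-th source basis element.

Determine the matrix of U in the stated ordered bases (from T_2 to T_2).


the matrix is [[4, 0, 0, 0, 0]; [0, -74/25, 93/25, 0, 0]; [0, -93/25, -74/25, 0, 0]; [0, 0, 0, -1904/625, -2222/625]; [0, 0, 0, 2222/625, -1904/625]] (rows listed top to bottom)

image of 1: 4
image of cos x: -(74/25)cos x - (93/25)sin x
image of sin x: (93/25)cos x - (74/25)sin x
image of cos 2x: -(1904/625)cos 2x + (2222/625)sin 2x
image of sin 2x: -(2222/625)cos 2x - (1904/625)sin 2x
each image's coordinates form column j of the matrix


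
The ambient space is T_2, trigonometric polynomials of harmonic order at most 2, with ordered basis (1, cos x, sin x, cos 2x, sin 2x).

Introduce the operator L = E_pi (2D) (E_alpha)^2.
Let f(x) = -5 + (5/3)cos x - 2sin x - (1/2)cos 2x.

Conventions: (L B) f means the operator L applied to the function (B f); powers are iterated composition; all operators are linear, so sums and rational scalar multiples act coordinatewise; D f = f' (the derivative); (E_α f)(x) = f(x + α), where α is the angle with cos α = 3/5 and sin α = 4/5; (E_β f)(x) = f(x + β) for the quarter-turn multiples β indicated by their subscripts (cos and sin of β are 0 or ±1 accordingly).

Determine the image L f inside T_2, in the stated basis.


E_alpha f = -5 - (3/5)cos x - (38/15)sin x + (7/50)cos 2x + (12/25)sin 2x
E_alpha E_alpha f = -5 - (179/75)cos x - (26/25)sin x + (527/1250)cos 2x - (168/625)sin 2x
D (E_alpha)^2 f = -(26/25)cos x + (179/75)sin x - (336/625)cos 2x - (527/625)sin 2x
(2D) (E_alpha)^2 f = -(52/25)cos x + (358/75)sin x - (672/625)cos 2x - (1054/625)sin 2x
E_pi ((2D) (E_alpha)^2) f = (52/25)cos x - (358/75)sin x - (672/625)cos 2x - (1054/625)sin 2x

the image equals g(x) = (52/25)cos x - (358/75)sin x - (672/625)cos 2x - (1054/625)sin 2x


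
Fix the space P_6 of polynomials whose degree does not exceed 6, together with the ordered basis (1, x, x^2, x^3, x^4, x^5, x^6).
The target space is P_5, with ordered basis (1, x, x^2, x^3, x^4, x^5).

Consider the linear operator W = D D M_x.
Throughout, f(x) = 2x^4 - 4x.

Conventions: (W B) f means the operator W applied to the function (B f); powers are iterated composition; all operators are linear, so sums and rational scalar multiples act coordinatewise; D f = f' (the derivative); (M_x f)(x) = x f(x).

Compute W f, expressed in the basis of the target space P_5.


the image equals g(x) = 40x^3 - 8

M_x f = 2x^5 - 4x^2
D M_x f = 10x^4 - 8x
D D M_x f = 40x^3 - 8


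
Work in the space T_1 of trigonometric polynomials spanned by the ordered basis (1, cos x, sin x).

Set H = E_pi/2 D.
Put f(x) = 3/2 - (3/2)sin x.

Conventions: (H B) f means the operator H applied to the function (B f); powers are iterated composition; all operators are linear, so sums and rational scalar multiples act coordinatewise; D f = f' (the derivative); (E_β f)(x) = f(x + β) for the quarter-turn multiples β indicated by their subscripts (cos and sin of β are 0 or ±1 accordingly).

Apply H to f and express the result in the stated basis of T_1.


the image equals g(x) = (3/2)sin x

D f = -(3/2)cos x
E_pi/2 D f = (3/2)sin x


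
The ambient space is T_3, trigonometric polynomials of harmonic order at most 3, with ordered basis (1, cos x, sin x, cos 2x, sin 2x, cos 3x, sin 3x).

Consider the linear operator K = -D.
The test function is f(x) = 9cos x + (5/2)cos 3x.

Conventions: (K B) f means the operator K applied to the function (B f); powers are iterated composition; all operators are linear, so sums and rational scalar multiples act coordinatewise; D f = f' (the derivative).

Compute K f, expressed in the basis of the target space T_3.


D f = -9sin x - (15/2)sin 3x
(-D) f = 9sin x + (15/2)sin 3x

the image equals g(x) = 9sin x + (15/2)sin 3x


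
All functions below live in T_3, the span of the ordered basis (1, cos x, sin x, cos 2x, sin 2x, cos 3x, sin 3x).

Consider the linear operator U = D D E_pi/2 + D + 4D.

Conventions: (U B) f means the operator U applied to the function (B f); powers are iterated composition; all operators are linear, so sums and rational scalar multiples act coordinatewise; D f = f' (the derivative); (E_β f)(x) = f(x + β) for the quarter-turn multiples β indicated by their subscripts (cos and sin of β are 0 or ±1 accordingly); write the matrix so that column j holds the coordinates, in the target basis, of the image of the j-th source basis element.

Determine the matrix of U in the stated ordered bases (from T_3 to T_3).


image of 1: 0
image of cos x: -4sin x
image of sin x: 4cos x
image of cos 2x: 4cos 2x - 10sin 2x
image of sin 2x: 10cos 2x + 4sin 2x
image of cos 3x: -24sin 3x
image of sin 3x: 24cos 3x
each image's coordinates form column j of the matrix

the matrix is [[0, 0, 0, 0, 0, 0, 0]; [0, 0, 4, 0, 0, 0, 0]; [0, -4, 0, 0, 0, 0, 0]; [0, 0, 0, 4, 10, 0, 0]; [0, 0, 0, -10, 4, 0, 0]; [0, 0, 0, 0, 0, 0, 24]; [0, 0, 0, 0, 0, -24, 0]] (rows listed top to bottom)


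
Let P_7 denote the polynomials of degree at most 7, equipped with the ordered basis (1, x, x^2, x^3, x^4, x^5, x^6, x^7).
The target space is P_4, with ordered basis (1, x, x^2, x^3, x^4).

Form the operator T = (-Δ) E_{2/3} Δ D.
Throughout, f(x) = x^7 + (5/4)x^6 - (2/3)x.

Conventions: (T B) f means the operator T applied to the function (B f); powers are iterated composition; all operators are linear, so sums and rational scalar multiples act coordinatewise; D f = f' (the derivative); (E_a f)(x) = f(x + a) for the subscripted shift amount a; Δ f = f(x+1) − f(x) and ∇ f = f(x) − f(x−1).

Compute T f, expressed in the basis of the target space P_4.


g(x) = -210x^4 - 1550x^3 - 4460x^2 - (53225/9)x - 82003/27

D f = 7x^6 + (15/2)x^5 - 2/3
Δ D f = 42x^5 + (285/2)x^4 + 215x^3 + 180x^2 + (159/2)x + 29/2
E_{2/3} Δ D f = 42x^5 + (565/2)x^4 + (2345/3)x^3 + (10030/9)x^2 + (44093/54)x + 39671/162
Δ (E_{2/3} Δ D) f = 210x^4 + 1550x^3 + 4460x^2 + (53225/9)x + 82003/27
(-Δ) (E_{2/3} Δ D) f = -210x^4 - 1550x^3 - 4460x^2 - (53225/9)x - 82003/27


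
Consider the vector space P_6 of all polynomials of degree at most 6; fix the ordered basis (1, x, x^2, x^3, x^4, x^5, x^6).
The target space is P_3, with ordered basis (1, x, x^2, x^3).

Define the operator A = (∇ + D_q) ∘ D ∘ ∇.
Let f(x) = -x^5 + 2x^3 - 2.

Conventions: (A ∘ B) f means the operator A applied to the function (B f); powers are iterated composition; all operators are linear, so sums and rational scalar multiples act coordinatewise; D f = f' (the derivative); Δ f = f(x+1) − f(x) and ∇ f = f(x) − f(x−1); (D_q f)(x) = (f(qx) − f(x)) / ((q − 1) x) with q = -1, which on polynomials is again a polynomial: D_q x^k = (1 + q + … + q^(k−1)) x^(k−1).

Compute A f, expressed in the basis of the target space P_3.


g(x) = -80x^2 + 120x - 66

∇ f = -5x^4 + 10x^3 - 4x^2 - x + 1
D ∇ f = -20x^3 + 30x^2 - 8x - 1
∇ D ∇ f = -60x^2 + 120x - 58
D_q D ∇ f = -20x^2 - 8
(∇ + D_q) D ∇ f = -80x^2 + 120x - 66


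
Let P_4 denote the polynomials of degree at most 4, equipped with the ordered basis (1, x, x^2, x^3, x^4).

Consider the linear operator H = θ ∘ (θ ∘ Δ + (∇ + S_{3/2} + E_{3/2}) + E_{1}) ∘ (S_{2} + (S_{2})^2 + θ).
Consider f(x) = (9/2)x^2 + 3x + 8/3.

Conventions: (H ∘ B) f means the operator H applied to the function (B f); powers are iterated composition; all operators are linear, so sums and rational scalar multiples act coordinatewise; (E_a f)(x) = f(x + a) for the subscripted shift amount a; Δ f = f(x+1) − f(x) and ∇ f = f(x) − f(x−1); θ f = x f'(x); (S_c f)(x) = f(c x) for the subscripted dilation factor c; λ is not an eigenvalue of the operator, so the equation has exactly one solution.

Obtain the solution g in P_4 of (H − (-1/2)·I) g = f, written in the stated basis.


write g with unknown coordinates in the stated basis and equate coefficients in (H − (-1/2)·I) g = f
solving from the highest basis element down gives g = (3/125)x^2 - (219/3125)x + 16/3
check: H g = (561/125)x^2 + (18969/6250)x
so H g − (-1/2)·g = (9/2)x^2 + 3x + 8/3 = f ✓

the image equals g(x) = (3/125)x^2 - (219/3125)x + 16/3


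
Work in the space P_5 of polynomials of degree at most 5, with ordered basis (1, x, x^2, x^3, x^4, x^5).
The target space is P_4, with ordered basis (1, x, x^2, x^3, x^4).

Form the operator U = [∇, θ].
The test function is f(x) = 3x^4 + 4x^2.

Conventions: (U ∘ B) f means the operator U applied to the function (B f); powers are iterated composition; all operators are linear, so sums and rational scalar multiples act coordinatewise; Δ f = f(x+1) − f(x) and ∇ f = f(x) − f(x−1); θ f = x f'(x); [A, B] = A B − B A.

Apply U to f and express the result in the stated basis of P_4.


the result is g(x) = 12x^3 - 36x^2 + 44x - 20

θ f = 12x^4 + 8x^2
∇ θ f = 48x^3 - 72x^2 + 64x - 20
∇ f = 12x^3 - 18x^2 + 20x - 7
θ ∇ f = 36x^3 - 36x^2 + 20x
[∇, θ] f = 12x^3 - 36x^2 + 44x - 20


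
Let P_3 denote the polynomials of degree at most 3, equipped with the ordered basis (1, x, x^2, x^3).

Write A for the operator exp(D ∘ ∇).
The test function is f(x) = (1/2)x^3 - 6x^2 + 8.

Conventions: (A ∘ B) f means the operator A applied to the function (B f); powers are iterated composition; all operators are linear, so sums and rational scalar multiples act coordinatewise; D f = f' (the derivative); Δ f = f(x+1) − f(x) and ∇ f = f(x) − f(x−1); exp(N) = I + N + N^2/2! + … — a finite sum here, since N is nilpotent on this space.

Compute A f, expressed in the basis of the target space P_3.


the result is g(x) = (1/2)x^3 - 6x^2 + 3x - 11/2

order-1 term: 3x - 27/2
the series for exp(D ∘ ∇) f terminates at order 1
exp(D ∘ ∇) f = (1/2)x^3 - 6x^2 + 3x - 11/2


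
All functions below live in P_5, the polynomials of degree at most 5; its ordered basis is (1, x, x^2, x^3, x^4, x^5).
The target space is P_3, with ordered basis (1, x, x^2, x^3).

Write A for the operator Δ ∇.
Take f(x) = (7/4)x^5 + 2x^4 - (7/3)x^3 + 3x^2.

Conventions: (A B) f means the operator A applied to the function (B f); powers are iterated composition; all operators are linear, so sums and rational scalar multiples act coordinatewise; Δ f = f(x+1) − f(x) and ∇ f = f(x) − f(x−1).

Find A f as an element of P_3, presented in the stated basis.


g(x) = 35x^3 + 24x^2 + (7/2)x + 10

∇ f = (35/4)x^4 - (19/2)x^3 - (3/2)x^2 + (49/4)x - 67/12
Δ ∇ f = 35x^3 + 24x^2 + (7/2)x + 10


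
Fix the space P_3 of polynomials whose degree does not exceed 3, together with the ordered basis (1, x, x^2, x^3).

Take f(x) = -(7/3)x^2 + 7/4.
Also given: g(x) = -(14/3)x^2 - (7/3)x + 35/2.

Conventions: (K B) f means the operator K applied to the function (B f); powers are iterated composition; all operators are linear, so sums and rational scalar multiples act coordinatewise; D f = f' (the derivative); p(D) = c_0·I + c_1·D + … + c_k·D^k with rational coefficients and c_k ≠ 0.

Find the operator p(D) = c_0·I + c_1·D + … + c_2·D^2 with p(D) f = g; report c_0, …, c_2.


D^0 f = -(7/3)x^2 + 7/4
D^1 f = -(14/3)x
D^2 f = -14/3
matching coefficients of g against c_0 f + c_1 Df + … from the top degree down determines the c_i
solution: c_0 = 2, c_1 = 1/2, c_2 = -3

c_0 = 2, c_1 = 1/2, c_2 = -3


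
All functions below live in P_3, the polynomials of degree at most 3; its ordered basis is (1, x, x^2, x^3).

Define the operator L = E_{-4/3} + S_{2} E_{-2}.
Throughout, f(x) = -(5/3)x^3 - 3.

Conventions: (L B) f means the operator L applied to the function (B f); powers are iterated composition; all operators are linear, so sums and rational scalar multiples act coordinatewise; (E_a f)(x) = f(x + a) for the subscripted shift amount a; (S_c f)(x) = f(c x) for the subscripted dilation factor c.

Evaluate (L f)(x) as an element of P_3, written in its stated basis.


E_{-4/3} f = -(5/3)x^3 + (20/3)x^2 - (80/9)x + 77/81
E_{-2} f = -(5/3)x^3 + 10x^2 - 20x + 31/3
S_{2} E_{-2} f = -(40/3)x^3 + 40x^2 - 40x + 31/3
(E_{-4/3} + S_{2} E_{-2}) f = -15x^3 + (140/3)x^2 - (440/9)x + 914/81

g(x) = -15x^3 + (140/3)x^2 - (440/9)x + 914/81


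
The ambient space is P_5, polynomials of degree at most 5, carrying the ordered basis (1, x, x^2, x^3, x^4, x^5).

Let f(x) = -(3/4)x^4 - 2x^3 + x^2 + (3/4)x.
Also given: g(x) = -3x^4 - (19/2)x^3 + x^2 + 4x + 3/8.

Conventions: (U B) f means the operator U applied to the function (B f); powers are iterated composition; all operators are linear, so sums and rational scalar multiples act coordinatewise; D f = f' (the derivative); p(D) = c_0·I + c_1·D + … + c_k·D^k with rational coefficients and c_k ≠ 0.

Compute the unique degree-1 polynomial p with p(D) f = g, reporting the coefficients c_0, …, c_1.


c_0 = 4, c_1 = 1/2

D^0 f = -(3/4)x^4 - 2x^3 + x^2 + (3/4)x
D^1 f = -3x^3 - 6x^2 + 2x + 3/4
matching coefficients of g against c_0 f + c_1 Df + … from the top degree down determines the c_i
solution: c_0 = 4, c_1 = 1/2


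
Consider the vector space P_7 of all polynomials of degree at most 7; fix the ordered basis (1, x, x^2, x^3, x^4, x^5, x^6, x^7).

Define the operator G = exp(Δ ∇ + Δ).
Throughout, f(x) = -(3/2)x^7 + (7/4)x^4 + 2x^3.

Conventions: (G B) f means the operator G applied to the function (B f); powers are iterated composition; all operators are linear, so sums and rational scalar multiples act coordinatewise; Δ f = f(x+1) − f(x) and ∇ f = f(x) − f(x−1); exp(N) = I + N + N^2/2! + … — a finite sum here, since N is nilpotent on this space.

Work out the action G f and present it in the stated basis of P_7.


order-1 term: -(21/2)x^6 - (189/2)x^5 - (105/2)x^4 - (301/2)x^3 + 6x^2 - (13/2)x + 23/4
order-2 term: -(63/2)x^5 - (945/2)x^4 - (3255/2)x^3 - 1407x^2 - (3033/2)x - 845/4
order-3 term: -(105/2)x^4 - 945x^3 - (9135/2)x^2 - 6608x - 2938
order-4 term: -(105/2)x^3 - 945x^2 - (8925/2)x - 21413/4
order-5 term: -(63/2)x^2 - (945/2)x - 1470
order-6 term: -(21/2)x - 189/2
order-7 term: -3/2
the series for exp(Δ ∇ + Δ) f terminates at order 7
exp(Δ ∇ + Δ) f = -(3/2)x^7 - (21/2)x^6 - 126x^5 - (2303/4)x^4 - (5547/2)x^3 - 6945x^2 - (26153/2)x - 40251/4

the image equals g(x) = -(3/2)x^7 - (21/2)x^6 - 126x^5 - (2303/4)x^4 - (5547/2)x^3 - 6945x^2 - (26153/2)x - 40251/4


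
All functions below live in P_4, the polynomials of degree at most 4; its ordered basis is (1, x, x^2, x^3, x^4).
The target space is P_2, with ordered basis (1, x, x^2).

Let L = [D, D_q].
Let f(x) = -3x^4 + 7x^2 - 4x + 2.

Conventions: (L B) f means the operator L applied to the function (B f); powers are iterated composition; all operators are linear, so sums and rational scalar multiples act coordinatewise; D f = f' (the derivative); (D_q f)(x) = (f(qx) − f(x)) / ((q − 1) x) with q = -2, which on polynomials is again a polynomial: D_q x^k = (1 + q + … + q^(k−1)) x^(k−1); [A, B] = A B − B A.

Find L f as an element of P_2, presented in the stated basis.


D_q f = 15x^3 - 7x - 4
D D_q f = 45x^2 - 7
D f = -12x^3 + 14x - 4
D_q D f = -36x^2 + 14
[D, D_q] f = 81x^2 - 21

the result is g(x) = 81x^2 - 21


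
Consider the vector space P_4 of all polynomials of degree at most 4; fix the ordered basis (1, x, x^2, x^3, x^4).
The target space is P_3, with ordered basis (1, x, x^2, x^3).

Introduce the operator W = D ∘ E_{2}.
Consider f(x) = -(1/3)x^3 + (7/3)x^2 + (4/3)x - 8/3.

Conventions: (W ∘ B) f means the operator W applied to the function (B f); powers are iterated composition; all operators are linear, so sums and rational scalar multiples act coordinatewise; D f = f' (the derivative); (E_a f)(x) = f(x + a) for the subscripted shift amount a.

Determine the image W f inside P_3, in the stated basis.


the result is g(x) = -x^2 + (2/3)x + 20/3

E_{2} f = -(1/3)x^3 + (1/3)x^2 + (20/3)x + 20/3
D E_{2} f = -x^2 + (2/3)x + 20/3


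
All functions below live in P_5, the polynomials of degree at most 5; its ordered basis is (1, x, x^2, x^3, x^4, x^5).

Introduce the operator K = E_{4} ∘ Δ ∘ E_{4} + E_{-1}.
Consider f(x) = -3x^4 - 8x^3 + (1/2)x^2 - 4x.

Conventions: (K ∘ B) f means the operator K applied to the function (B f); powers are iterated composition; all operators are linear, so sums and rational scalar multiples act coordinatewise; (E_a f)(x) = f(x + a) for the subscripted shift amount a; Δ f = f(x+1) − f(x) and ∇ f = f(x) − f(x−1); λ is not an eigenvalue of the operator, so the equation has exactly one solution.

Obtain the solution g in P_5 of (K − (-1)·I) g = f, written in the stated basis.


write g with unknown coordinates in the stated basis and equate coefficients in (K − (-1)·I) g = f
solving from the highest basis element down gives g = -(3/2)x^4 - 4x^3 + (325/4)x^2 + 754x + 6201/4
check: K g = -(3/2)x^4 - 4x^3 - (323/4)x^2 - 758x - 6201/4
so K g − (-1)·g = -3x^4 - 8x^3 + (1/2)x^2 - 4x = f ✓

g(x) = -(3/2)x^4 - 4x^3 + (325/4)x^2 + 754x + 6201/4


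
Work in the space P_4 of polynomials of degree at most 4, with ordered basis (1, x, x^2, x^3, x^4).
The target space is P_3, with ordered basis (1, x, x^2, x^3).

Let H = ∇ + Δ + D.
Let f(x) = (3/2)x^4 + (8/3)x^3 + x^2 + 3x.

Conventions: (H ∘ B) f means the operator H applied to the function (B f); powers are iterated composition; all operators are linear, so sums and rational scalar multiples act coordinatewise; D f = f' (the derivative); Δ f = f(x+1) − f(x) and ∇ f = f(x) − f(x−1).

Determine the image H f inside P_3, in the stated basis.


∇ f = 6x^3 - x^2 + 19/6
Δ f = 6x^3 + 17x^2 + 16x + 49/6
D f = 6x^3 + 8x^2 + 2x + 3
(∇ + Δ + D) f = 18x^3 + 24x^2 + 18x + 43/3

the result is g(x) = 18x^3 + 24x^2 + 18x + 43/3


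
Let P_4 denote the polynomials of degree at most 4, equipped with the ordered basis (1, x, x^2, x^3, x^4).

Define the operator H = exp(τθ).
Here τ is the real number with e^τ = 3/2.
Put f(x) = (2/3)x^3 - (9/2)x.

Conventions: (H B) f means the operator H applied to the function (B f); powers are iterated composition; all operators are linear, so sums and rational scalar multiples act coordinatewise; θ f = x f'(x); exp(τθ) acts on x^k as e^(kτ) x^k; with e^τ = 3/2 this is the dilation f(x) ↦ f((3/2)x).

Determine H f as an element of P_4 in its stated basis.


g(x) = (9/4)x^3 - (27/4)x

exp(τθ) x^k = e^(kτ) x^k; with e^τ = 3/2 this sends x^k to (3/2)^k x^k
x ↦ 3/2 x
x^3 ↦ 27/8 x^3
applying this coordinatewise to f: exp(τθ) f = (9/4)x^3 - (27/4)x


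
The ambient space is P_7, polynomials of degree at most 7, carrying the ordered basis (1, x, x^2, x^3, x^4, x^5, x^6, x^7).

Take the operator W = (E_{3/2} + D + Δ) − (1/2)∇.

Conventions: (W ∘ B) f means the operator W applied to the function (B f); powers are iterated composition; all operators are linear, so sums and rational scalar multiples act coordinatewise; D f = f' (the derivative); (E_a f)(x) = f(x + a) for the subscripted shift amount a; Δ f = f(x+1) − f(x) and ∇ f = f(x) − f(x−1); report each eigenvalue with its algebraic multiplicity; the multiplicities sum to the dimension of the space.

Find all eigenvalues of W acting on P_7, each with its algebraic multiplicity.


image of 1: 1
image of x: x + 3
image of x^2: x^2 + 6x + 15/4
image of x^3: x^3 + 9x^2 + (45/4)x + 31/8
image of x^4: x^4 + 12x^3 + (45/2)x^2 + (31/2)x + 105/16
image of x^5: x^5 + 15x^4 + (75/2)x^3 + (155/4)x^2 + (525/16)x + 259/32
image of x^6: x^6 + 18x^5 + (225/4)x^4 + (155/2)x^3 + (1575/16)x^2 + (777/16)x + 825/64
image of x^7: x^7 + 21x^6 + (315/4)x^5 + (1085/8)x^4 + (3675/16)x^3 + (5439/32)x^2 + (5775/64)x + 2251/128
the matrix is upper triangular; its diagonal is (1, 1, 1, 1, 1, 1, 1, 1)
for a triangular matrix the eigenvalues are the diagonal entries, with algebraic multiplicity their repetition count

λ = 1 (multiplicity 8)


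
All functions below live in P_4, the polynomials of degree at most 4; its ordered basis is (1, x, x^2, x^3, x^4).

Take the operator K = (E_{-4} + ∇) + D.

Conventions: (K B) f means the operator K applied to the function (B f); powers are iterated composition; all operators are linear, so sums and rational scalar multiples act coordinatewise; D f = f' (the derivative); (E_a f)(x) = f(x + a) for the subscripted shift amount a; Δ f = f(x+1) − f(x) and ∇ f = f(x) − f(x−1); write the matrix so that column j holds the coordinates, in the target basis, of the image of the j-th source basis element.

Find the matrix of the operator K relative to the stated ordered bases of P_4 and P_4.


the matrix is [[1, -2, 15, -63, 255]; [0, 1, -4, 45, -252]; [0, 0, 1, -6, 90]; [0, 0, 0, 1, -8]; [0, 0, 0, 0, 1]] (rows listed top to bottom)

image of 1: 1
image of x: x - 2
image of x^2: x^2 - 4x + 15
image of x^3: x^3 - 6x^2 + 45x - 63
image of x^4: x^4 - 8x^3 + 90x^2 - 252x + 255
each image's coordinates form column j of the matrix


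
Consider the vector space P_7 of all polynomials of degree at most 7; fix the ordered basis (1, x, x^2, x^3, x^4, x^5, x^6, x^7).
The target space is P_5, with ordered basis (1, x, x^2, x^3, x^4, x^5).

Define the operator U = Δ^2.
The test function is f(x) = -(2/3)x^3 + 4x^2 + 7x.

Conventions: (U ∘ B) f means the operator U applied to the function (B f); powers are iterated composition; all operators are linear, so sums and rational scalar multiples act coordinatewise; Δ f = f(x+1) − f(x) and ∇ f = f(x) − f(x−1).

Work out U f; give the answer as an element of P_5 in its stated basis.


Δ f = -2x^2 + 6x + 31/3
Δ Δ f = -4x + 4

g(x) = -4x + 4


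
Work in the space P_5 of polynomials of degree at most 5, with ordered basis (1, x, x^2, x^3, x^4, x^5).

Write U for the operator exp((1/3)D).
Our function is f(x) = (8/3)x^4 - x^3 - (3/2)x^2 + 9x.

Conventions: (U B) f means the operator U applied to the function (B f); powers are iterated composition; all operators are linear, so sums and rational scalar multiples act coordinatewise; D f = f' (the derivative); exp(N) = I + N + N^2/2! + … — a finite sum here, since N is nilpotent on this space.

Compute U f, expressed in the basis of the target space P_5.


the image equals g(x) = (8/3)x^4 + (23/9)x^3 - (13/18)x^2 + (653/81)x + 1375/486

order-1 term: (32/9)x^3 - x^2 - x + 3
order-2 term: (16/9)x^2 - (1/3)x - 1/6
order-3 term: (32/81)x - 1/27
order-4 term: 8/243
the series for exp((1/3)D) f terminates at order 4
exp((1/3)D) f = (8/3)x^4 + (23/9)x^3 - (13/18)x^2 + (653/81)x + 1375/486


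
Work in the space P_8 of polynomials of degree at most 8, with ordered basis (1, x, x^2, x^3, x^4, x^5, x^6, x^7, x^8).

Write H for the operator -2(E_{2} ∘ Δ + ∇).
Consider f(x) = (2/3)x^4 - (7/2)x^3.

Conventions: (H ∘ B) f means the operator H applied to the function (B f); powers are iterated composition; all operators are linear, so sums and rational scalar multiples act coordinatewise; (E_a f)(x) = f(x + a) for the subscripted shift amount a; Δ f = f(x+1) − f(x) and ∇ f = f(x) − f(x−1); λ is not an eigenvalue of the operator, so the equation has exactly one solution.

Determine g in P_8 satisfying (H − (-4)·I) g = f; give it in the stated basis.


the image equals g(x) = (1/6)x^4 - (5/24)x^3 + (11/8)x^2 + (49/6)x + 85/6

write g with unknown coordinates in the stated basis and equate coefficients in (H − (-4)·I) g = f
solving from the highest basis element down gives g = (1/6)x^4 - (5/24)x^3 + (11/8)x^2 + (49/6)x + 85/6
check: H g = -(8/3)x^3 - (11/2)x^2 - (98/3)x - 170/3
so H g − (-4)·g = (2/3)x^4 - (7/2)x^3 = f ✓


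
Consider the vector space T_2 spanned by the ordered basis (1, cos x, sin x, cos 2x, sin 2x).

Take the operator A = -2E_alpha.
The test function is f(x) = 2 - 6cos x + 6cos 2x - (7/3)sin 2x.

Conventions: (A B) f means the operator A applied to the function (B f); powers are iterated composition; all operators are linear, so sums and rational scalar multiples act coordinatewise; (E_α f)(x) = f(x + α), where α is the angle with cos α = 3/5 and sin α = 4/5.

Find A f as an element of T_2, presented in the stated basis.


E_alpha f = 2 - (18/5)cos x + (24/5)sin x - (98/25)cos 2x - (383/75)sin 2x
(-2E_alpha) f = -4 + (36/5)cos x - (48/5)sin x + (196/25)cos 2x + (766/75)sin 2x

the image equals g(x) = -4 + (36/5)cos x - (48/5)sin x + (196/25)cos 2x + (766/75)sin 2x


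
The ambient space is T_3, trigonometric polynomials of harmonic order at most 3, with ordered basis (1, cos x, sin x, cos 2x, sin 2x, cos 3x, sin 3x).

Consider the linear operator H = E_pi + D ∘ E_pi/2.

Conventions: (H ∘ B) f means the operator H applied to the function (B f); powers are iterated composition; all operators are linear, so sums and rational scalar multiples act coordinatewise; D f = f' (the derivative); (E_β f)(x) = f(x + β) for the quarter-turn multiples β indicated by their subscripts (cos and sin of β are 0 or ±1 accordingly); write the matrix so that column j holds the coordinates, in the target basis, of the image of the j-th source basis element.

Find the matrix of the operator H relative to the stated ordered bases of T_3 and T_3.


image of 1: 1
image of cos x: -2cos x
image of sin x: -2sin x
image of cos 2x: cos 2x + 2sin 2x
image of sin 2x: -2cos 2x + sin 2x
image of cos 3x: 2cos 3x
image of sin 3x: 2sin 3x
each image's coordinates form column j of the matrix

the matrix is [[1, 0, 0, 0, 0, 0, 0]; [0, -2, 0, 0, 0, 0, 0]; [0, 0, -2, 0, 0, 0, 0]; [0, 0, 0, 1, -2, 0, 0]; [0, 0, 0, 2, 1, 0, 0]; [0, 0, 0, 0, 0, 2, 0]; [0, 0, 0, 0, 0, 0, 2]] (rows listed top to bottom)


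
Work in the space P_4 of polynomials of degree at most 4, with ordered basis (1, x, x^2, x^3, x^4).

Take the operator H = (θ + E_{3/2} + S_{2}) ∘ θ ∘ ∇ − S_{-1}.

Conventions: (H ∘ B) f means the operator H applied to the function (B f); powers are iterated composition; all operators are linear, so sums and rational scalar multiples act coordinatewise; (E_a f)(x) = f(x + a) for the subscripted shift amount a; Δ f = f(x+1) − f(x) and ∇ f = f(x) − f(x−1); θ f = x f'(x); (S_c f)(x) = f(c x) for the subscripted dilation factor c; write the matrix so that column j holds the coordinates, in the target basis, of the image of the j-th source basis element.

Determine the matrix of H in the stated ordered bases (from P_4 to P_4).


the matrix is [[-1, 0, 3, 9, 39/2]; [0, 1, 8, 6, 61]; [0, 0, -1, 42, -30]; [0, 0, 0, 1, 144]; [0, 0, 0, 0, -1]] (rows listed top to bottom)

image of 1: -1
image of x: x
image of x^2: -x^2 + 8x + 3
image of x^3: x^3 + 42x^2 + 6x + 9
image of x^4: -x^4 + 144x^3 - 30x^2 + 61x + 39/2
each image's coordinates form column j of the matrix


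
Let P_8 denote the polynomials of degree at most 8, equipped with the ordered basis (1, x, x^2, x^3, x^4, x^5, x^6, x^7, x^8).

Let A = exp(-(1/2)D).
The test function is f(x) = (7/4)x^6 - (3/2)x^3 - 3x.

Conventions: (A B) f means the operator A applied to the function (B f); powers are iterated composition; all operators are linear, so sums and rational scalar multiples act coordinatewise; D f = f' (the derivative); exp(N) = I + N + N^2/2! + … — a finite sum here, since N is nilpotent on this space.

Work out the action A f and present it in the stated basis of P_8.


g(x) = (7/4)x^6 - (21/4)x^5 + (105/16)x^4 - (47/8)x^3 + (249/64)x^2 - (285/64)x + 439/256

order-1 term: -(21/4)x^5 + (9/4)x^2 + 3/2
order-2 term: (105/16)x^4 - (9/8)x
order-3 term: -(35/8)x^3 + 3/16
order-4 term: (105/64)x^2
order-5 term: -(21/64)x
order-6 term: 7/256
the series for exp(-(1/2)D) f terminates at order 6
exp(-(1/2)D) f = (7/4)x^6 - (21/4)x^5 + (105/16)x^4 - (47/8)x^3 + (249/64)x^2 - (285/64)x + 439/256


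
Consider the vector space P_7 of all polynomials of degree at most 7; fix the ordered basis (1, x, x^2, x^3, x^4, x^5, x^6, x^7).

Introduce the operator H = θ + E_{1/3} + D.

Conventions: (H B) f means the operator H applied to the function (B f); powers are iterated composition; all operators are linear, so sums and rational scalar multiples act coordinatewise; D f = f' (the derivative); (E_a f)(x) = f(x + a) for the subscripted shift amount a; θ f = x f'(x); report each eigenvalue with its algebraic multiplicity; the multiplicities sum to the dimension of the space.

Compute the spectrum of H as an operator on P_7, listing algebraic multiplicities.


λ = 1 (multiplicity 1), λ = 2 (multiplicity 1), λ = 3 (multiplicity 1), λ = 4 (multiplicity 1), λ = 5 (multiplicity 1), λ = 6 (multiplicity 1), λ = 7 (multiplicity 1), λ = 8 (multiplicity 1)

image of 1: 1
image of x: 2x + 4/3
image of x^2: 3x^2 + (8/3)x + 1/9
image of x^3: 4x^3 + 4x^2 + (1/3)x + 1/27
image of x^4: 5x^4 + (16/3)x^3 + (2/3)x^2 + (4/27)x + 1/81
image of x^5: 6x^5 + (20/3)x^4 + (10/9)x^3 + (10/27)x^2 + (5/81)x + 1/243
image of x^6: 7x^6 + 8x^5 + (5/3)x^4 + (20/27)x^3 + (5/27)x^2 + (2/81)x + 1/729
image of x^7: 8x^7 + (28/3)x^6 + (7/3)x^5 + (35/27)x^4 + (35/81)x^3 + (7/81)x^2 + (7/729)x + 1/2187
the matrix is upper triangular; its diagonal is (1, 2, 3, 4, 5, 6, 7, 8)
for a triangular matrix the eigenvalues are the diagonal entries, with algebraic multiplicity their repetition count
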